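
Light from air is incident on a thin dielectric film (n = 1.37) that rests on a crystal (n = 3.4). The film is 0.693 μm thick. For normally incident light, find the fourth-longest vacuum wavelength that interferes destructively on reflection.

543 nm

Ray reflecting at the top interface goes from n = 1.0 toward n = 1.37: a half-wave phase shift.
At the lower boundary (n = 1.37 to n = 3.4) the reflected ray undergoes a half-wave phase shift.
Net: no relative phase inversion (both shifts match).
So the condition for destructive reflection is 2 n t = (m + ½) λ.
λ = 2 n t / (m + ½). The fourth-longest wavelength is m = 3: λ = 2 × 1.37 × 693 / 3.50 = 543 nm.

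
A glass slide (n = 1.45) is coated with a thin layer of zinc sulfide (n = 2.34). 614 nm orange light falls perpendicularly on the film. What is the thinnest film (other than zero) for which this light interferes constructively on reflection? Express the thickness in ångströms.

656 Å

Ray reflecting at the top interface goes from n = 1.0 toward n = 2.34: a half-wave phase shift.
At the lower boundary (n = 2.34 to n = 1.45) the reflected ray undergoes no phase shift.
The two reflections differ by half a wavelength.
So the condition for constructive reflection is 2 n t = (m + ½) λ.
Minimum at m = 0: t = λ / (4 n) = 614 / (4 × 2.34) = 65.6 nm.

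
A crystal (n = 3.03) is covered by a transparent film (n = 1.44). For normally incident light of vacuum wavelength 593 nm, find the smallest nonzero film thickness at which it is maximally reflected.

Top surface (1.0 → 1.44): reflection off a higher-index medium gives a half-wave phase shift.
Ray reflecting at the bottom interface goes from n = 1.44 toward n = 3.03: a half-wave phase shift.
Zero or two π shifts → no net half-wave offset.
With no net inversion, constructive interference in reflection requires 2 n t = m λ.
Minimum nonzero at m = 1: t = λ / (2 n) = 593 / (2 × 1.44) = 206 nm.

206 nm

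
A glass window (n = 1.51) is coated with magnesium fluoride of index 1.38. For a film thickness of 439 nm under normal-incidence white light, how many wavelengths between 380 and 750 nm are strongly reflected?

2

At the upper boundary (n = 1.0 to n = 1.38) the reflected ray undergoes a half-wave phase shift.
At the lower boundary (n = 1.38 to n = 1.51) the reflected ray undergoes a half-wave phase shift.
Zero or two π shifts → no net half-wave offset.
So the condition for constructive reflection is 2 n t = m λ.
λ = 2 n t / m = 1212 / m nm.
m=1: 1212 nm (IR); m=2: 606 nm (visible); m=3: 404 nm (visible); m=4: 303 nm (UV).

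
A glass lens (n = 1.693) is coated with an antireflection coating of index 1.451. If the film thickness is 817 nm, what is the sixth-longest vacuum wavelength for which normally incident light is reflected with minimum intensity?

Top surface (1.0 → 1.451): reflection off a higher-index medium gives a half-wave phase shift.
Ray reflecting at the bottom interface goes from n = 1.451 toward n = 1.693: a half-wave phase shift.
Zero or two π shifts → no net half-wave offset.
So the condition for destructive reflection is 2 n t = (m + ½) λ.
λ = 2 n t / (m + ½). The sixth-longest wavelength is m = 5: λ = 2 × 1.451 × 817 / 5.50 = 431 nm.

431 nm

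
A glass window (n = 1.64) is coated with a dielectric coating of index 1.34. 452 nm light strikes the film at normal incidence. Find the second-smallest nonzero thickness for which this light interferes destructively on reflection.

Top surface (1.0 → 1.34): reflection off a higher-index medium gives a half-wave phase shift.
At the lower boundary (n = 1.34 to n = 1.64) the reflected ray undergoes a half-wave phase shift.
The two reflections carry the same phase change, so no net offset.
For weak reflection here: 2 n t = (m + ½) λ.
The second-smallest nonzero thickness corresponds to m = 1: t = (m + ½) λ / (2 n) = 1.50 × 452 / (2 × 1.34) = 253 nm.

253 nm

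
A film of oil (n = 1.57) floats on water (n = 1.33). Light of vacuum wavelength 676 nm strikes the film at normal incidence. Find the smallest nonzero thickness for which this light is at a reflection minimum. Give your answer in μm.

0.215 μm

Ray reflecting at the top interface goes from n = 1.0 toward n = 1.57: a half-wave phase shift.
Bottom surface (1.57 → 1.33): reflection off a lower-index medium gives no phase shift.
Exactly one π shift → a net half-wave offset.
With one net inversion, destructive interference in reflection requires 2 n t = m λ.
The smallest nonzero thickness corresponds to m = 1: t = m λ / (2 n) = 1.00 × 676 / (2 × 1.57) = 215 nm.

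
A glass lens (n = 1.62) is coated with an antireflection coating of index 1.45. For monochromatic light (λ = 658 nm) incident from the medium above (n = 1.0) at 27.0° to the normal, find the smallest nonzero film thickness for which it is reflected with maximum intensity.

239 nm

At the upper boundary (n = 1.0 to n = 1.45) the reflected ray undergoes a half-wave phase shift.
At the lower boundary (n = 1.45 to n = 1.62) the reflected ray undergoes a half-wave phase shift.
The two reflections carry the same phase change, so no net offset.
For bright reflection here: 2 n t cos θ_r = m λ.
Snell's law: 1.0 sin 27.0° = 1.45 sin θ_r → sin θ_r = 0.313, cos θ_r = 0.950.
Minimum nonzero at m = 1: t = λ / (2 n cos θ_r) = 658 / (2 × 1.45 × 0.950) = 239 nm.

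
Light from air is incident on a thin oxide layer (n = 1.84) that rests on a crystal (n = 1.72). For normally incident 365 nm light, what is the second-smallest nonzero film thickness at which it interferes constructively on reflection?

Ray reflecting at the top interface goes from n = 1.0 toward n = 1.84: a half-wave phase shift.
At the lower boundary (n = 1.84 to n = 1.72) the reflected ray undergoes no phase shift.
The two reflections differ by half a wavelength.
So the condition for constructive reflection is 2 n t = (m + ½) λ.
The second-smallest nonzero thickness corresponds to m = 1: t = (m + ½) λ / (2 n) = 1.50 × 365 / (2 × 1.84) = 149 nm.

149 nm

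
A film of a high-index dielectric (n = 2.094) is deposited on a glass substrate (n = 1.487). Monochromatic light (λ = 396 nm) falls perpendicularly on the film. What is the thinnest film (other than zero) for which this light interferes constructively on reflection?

At the upper boundary (n = 1.0 to n = 2.094) the reflected ray undergoes a half-wave phase shift.
Bottom surface (2.094 → 1.487): reflection off a lower-index medium gives no phase shift.
The two reflections differ by half a wavelength.
So the condition for constructive reflection is 2 n t = (m + ½) λ.
Minimum at m = 0: t = λ / (4 n) = 396 / (4 × 2.094) = 47.3 nm.

47.3 nm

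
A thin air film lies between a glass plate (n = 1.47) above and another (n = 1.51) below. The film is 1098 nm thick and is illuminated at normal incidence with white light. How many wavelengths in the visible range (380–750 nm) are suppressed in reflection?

3

At the upper boundary (n = 1.47 to n = 1.0) the reflected ray undergoes no phase shift.
At the lower boundary (n = 1.0 to n = 1.51) the reflected ray undergoes a half-wave phase shift.
Exactly one π shift → a net half-wave offset.
For dark reflection here: 2 n t = m λ.
λ = 2 n t / m = 2196 / m nm.
m=2: 1098 nm (IR); m=3: 732 nm (visible); m=4: 549 nm (visible); m=5: 439 nm (visible); m=6: 366 nm (UV).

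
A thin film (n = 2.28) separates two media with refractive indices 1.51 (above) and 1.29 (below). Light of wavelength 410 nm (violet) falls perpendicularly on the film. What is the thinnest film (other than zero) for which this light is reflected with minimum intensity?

Top surface (1.51 → 2.28): reflection off a higher-index medium gives a half-wave phase shift.
Bottom surface (2.28 → 1.29): reflection off a lower-index medium gives no phase shift.
Net: one phase inversion between the two reflected rays.
With one net inversion, destructive interference in reflection requires 2 n t = m λ.
Minimum nonzero at m = 1: t = λ / (2 n) = 410 / (2 × 2.28) = 89.9 nm.

89.9 nm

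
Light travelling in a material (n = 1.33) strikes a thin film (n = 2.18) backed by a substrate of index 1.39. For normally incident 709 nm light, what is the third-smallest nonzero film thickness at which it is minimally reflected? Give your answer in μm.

At the upper boundary (n = 1.33 to n = 2.18) the reflected ray undergoes a half-wave phase shift.
Ray reflecting at the bottom interface goes from n = 2.18 toward n = 1.39: no phase shift.
Exactly one π shift → a net half-wave offset.
So the condition for destructive reflection is 2 n t = m λ.
The third-smallest nonzero thickness corresponds to m = 3: t = m λ / (2 n) = 3.00 × 709 / (2 × 2.18) = 488 nm.

0.488 μm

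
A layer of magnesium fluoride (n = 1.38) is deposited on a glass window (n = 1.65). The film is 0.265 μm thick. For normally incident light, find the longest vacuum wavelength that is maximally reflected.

At the upper boundary (n = 1.0 to n = 1.38) the reflected ray undergoes a half-wave phase shift.
At the lower boundary (n = 1.38 to n = 1.65) the reflected ray undergoes a half-wave phase shift.
Net: no relative phase inversion (both shifts match).
So the condition for constructive reflection is 2 n t = m λ.
λ = 2 n t / m. The longest wavelength is m = 1: λ = 2 × 1.38 × 265 / 1.00 = 731 nm.

731 nm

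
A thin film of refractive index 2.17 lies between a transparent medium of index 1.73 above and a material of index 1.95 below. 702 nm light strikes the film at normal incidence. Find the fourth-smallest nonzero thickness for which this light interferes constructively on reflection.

Top surface (1.73 → 2.17): reflection off a higher-index medium gives a half-wave phase shift.
At the lower boundary (n = 2.17 to n = 1.95) the reflected ray undergoes no phase shift.
The two reflections differ by half a wavelength.
For strong reflection here: 2 n t = (m + ½) λ.
The fourth-smallest nonzero thickness corresponds to m = 3: t = (m + ½) λ / (2 n) = 3.50 × 702 / (2 × 2.17) = 566 nm.

566 nm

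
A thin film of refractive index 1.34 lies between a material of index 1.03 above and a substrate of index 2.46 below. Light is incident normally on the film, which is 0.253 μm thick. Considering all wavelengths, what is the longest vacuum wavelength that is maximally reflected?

At the upper boundary (n = 1.03 to n = 1.34) the reflected ray undergoes a half-wave phase shift.
At the lower boundary (n = 1.34 to n = 2.46) the reflected ray undergoes a half-wave phase shift.
Zero or two π shifts → no net half-wave offset.
With no net inversion, constructive interference in reflection requires 2 n t = m λ.
λ = 2 n t / m. The longest wavelength is m = 1: λ = 2 × 1.34 × 253 / 1.00 = 678 nm.

678 nm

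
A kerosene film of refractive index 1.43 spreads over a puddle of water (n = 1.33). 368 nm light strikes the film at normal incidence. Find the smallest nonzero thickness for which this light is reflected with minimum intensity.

129 nm

Ray reflecting at the top interface goes from n = 1.0 toward n = 1.43: a half-wave phase shift.
Bottom surface (1.43 → 1.33): reflection off a lower-index medium gives no phase shift.
Net: one phase inversion between the two reflected rays.
So the condition for destructive reflection is 2 n t = m λ.
The smallest nonzero thickness corresponds to m = 1: t = m λ / (2 n) = 1.00 × 368 / (2 × 1.43) = 129 nm.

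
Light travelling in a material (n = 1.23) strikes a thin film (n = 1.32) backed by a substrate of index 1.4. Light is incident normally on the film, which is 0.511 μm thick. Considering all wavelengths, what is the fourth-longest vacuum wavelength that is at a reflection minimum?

385 nm

Top surface (1.23 → 1.32): reflection off a higher-index medium gives a half-wave phase shift.
Ray reflecting at the bottom interface goes from n = 1.32 toward n = 1.4: a half-wave phase shift.
The two reflections carry the same phase change, so no net offset.
For minimum reflection here: 2 n t = (m + ½) λ.
λ = 2 n t / (m + ½). The fourth-longest wavelength is m = 3: λ = 2 × 1.32 × 511 / 3.50 = 385 nm.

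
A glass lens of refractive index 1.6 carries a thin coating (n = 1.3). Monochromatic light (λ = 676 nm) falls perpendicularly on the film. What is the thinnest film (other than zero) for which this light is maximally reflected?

260 nm

Top surface (1.0 → 1.3): reflection off a higher-index medium gives a half-wave phase shift.
At the lower boundary (n = 1.3 to n = 1.6) the reflected ray undergoes a half-wave phase shift.
The two reflections carry the same phase change, so no net offset.
For strong reflection here: 2 n t = m λ.
Minimum nonzero at m = 1: t = λ / (2 n) = 676 / (2 × 1.3) = 260 nm.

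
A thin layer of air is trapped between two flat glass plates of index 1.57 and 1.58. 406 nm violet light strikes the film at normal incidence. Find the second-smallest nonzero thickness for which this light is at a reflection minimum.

At the upper boundary (n = 1.57 to n = 1.0) the reflected ray undergoes no phase shift.
Ray reflecting at the bottom interface goes from n = 1.0 toward n = 1.58: a half-wave phase shift.
Exactly one π shift → a net half-wave offset.
With one net inversion, destructive interference in reflection requires 2 n t = m λ.
The second-smallest nonzero thickness corresponds to m = 2: t = m λ / (2 n) = 2.00 × 406 / (2 × 1.0) = 406 nm.

406 nm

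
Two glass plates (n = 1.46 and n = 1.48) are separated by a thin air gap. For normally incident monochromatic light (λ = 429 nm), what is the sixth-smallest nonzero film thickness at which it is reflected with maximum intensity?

Ray reflecting at the top interface goes from n = 1.46 toward n = 1.0: no phase shift.
At the lower boundary (n = 1.0 to n = 1.48) the reflected ray undergoes a half-wave phase shift.
The two reflections differ by half a wavelength.
So the condition for constructive reflection is 2 n t = (m + ½) λ.
The sixth-smallest nonzero thickness corresponds to m = 5: t = (m + ½) λ / (2 n) = 5.50 × 429 / (2 × 1.0) = 1180 nm.

1180 nm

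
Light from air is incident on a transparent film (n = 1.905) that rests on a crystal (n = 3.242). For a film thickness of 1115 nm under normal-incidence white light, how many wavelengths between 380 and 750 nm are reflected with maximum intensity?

6

At the upper boundary (n = 1.0 to n = 1.905) the reflected ray undergoes a half-wave phase shift.
Bottom surface (1.905 → 3.242): reflection off a higher-index medium gives a half-wave phase shift.
Net: no relative phase inversion (both shifts match).
So the condition for constructive reflection is 2 n t = m λ.
λ = 2 n t / m = 4248 / m nm.
m=5: 850 nm (IR); m=6: 708 nm (visible); m=7: 607 nm (visible); m=8: 531 nm (visible); m=9: 472 nm (visible); m=10: 425 nm (visible); m=11: 386 nm (visible); m=12: 354 nm (UV).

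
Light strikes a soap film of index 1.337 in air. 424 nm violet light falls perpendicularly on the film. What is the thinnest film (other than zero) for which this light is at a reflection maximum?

79.3 nm

At the upper boundary (n = 1.0 to n = 1.337) the reflected ray undergoes a half-wave phase shift.
Bottom surface (1.337 → 1.0): reflection off a lower-index medium gives no phase shift.
Exactly one π shift → a net half-wave offset.
With one net inversion, constructive interference in reflection requires 2 n t = (m + ½) λ.
Minimum at m = 0: t = λ / (4 n) = 424 / (4 × 1.337) = 79.3 nm.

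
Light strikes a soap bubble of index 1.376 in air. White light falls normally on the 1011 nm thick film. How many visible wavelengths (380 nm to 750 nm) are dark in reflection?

4

Top surface (1.0 → 1.376): reflection off a higher-index medium gives a half-wave phase shift.
Bottom surface (1.376 → 1.0): reflection off a lower-index medium gives no phase shift.
Exactly one π shift → a net half-wave offset.
For minimum reflection here: 2 n t = m λ.
λ = 2 n t / m = 2782 / m nm.
m=3: 927 nm (IR); m=4: 696 nm (visible); m=5: 556 nm (visible); m=6: 464 nm (visible); m=7: 397 nm (visible); m=8: 348 nm (UV).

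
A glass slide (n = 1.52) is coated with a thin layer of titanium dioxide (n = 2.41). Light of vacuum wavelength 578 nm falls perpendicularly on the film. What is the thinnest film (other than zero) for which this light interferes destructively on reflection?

Ray reflecting at the top interface goes from n = 1.0 toward n = 2.41: a half-wave phase shift.
At the lower boundary (n = 2.41 to n = 1.52) the reflected ray undergoes no phase shift.
Exactly one π shift → a net half-wave offset.
With one net inversion, destructive interference in reflection requires 2 n t = m λ.
Minimum nonzero at m = 1: t = λ / (2 n) = 578 / (2 × 2.41) = 120 nm.

120 nm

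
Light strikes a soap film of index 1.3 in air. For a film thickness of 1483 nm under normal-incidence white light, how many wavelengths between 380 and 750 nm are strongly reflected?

5

At the upper boundary (n = 1.0 to n = 1.3) the reflected ray undergoes a half-wave phase shift.
At the lower boundary (n = 1.3 to n = 1.0) the reflected ray undergoes no phase shift.
Exactly one π shift → a net half-wave offset.
With one net inversion, constructive interference in reflection requires 2 n t = (m + ½) λ.
λ = 2 n t / (m + ½) = 3856 / (m + ½) nm.
m=4: 857 nm (IR); m=5: 701 nm (visible); m=6: 593 nm (visible); m=7: 514 nm (visible); m=8: 454 nm (visible); m=9: 406 nm (visible); m=10: 367 nm (UV).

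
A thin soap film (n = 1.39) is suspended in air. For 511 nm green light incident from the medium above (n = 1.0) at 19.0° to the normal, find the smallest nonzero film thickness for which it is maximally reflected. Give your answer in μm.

Top surface (1.0 → 1.39): reflection off a higher-index medium gives a half-wave phase shift.
Ray reflecting at the bottom interface goes from n = 1.39 toward n = 1.0: no phase shift.
Net: one phase inversion between the two reflected rays.
With one net inversion, constructive interference in reflection requires 2 n t cos θ_r = (m + ½) λ.
Snell's law: 1.0 sin 19.0° = 1.39 sin θ_r → sin θ_r = 0.234, cos θ_r = 0.972.
Minimum at m = 0: t = λ / (4 n cos θ_r) = 511 / (4 × 1.39 × 0.972) = 94.5 nm.

0.0945 μm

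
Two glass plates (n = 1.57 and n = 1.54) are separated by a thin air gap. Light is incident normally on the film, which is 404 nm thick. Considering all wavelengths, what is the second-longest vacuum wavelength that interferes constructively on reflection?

539 nm

At the upper boundary (n = 1.57 to n = 1.0) the reflected ray undergoes no phase shift.
Ray reflecting at the bottom interface goes from n = 1.0 toward n = 1.54: a half-wave phase shift.
Net: one phase inversion between the two reflected rays.
For maximum reflection here: 2 n t = (m + ½) λ.
λ = 2 n t / (m + ½). The second-longest wavelength is m = 1: λ = 2 × 1.0 × 404 / 1.50 = 539 nm.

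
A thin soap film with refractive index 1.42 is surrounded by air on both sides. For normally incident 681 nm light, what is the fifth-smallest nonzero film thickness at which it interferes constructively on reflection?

Ray reflecting at the top interface goes from n = 1.0 toward n = 1.42: a half-wave phase shift.
At the lower boundary (n = 1.42 to n = 1.0) the reflected ray undergoes no phase shift.
Exactly one π shift → a net half-wave offset.
With one net inversion, constructive interference in reflection requires 2 n t = (m + ½) λ.
The fifth-smallest nonzero thickness corresponds to m = 4: t = (m + ½) λ / (2 n) = 4.50 × 681 / (2 × 1.42) = 1079 nm.

1079 nm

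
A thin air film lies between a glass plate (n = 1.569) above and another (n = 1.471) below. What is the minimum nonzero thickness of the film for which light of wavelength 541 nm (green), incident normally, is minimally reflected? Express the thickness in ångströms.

At the upper boundary (n = 1.569 to n = 1.0) the reflected ray undergoes no phase shift.
Ray reflecting at the bottom interface goes from n = 1.0 toward n = 1.471: a half-wave phase shift.
Exactly one π shift → a net half-wave offset.
With one net inversion, destructive interference in reflection requires 2 n t = m λ.
Minimum nonzero at m = 1: t = λ / (2 n) = 541 / (2 × 1.0) = 271 nm.

2705 Å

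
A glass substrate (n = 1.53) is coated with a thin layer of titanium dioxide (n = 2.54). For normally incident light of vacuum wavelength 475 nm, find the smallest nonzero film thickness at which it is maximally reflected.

Top surface (1.0 → 2.54): reflection off a higher-index medium gives a half-wave phase shift.
Ray reflecting at the bottom interface goes from n = 2.54 toward n = 1.53: no phase shift.
The two reflections differ by half a wavelength.
For bright reflection here: 2 n t = (m + ½) λ.
Minimum at m = 0: t = λ / (4 n) = 475 / (4 × 2.54) = 46.8 nm.

46.8 nm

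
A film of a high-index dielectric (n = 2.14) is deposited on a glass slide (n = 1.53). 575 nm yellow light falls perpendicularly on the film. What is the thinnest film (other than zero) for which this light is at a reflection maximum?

Top surface (1.0 → 2.14): reflection off a higher-index medium gives a half-wave phase shift.
Bottom surface (2.14 → 1.53): reflection off a lower-index medium gives no phase shift.
The two reflections differ by half a wavelength.
With one net inversion, constructive interference in reflection requires 2 n t = (m + ½) λ.
Minimum at m = 0: t = λ / (4 n) = 575 / (4 × 2.14) = 67.2 nm.

67.2 nm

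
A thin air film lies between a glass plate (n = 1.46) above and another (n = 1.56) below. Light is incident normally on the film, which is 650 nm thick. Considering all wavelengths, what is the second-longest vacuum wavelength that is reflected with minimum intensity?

Ray reflecting at the top interface goes from n = 1.46 toward n = 1.0: no phase shift.
Bottom surface (1.0 → 1.56): reflection off a higher-index medium gives a half-wave phase shift.
Net: one phase inversion between the two reflected rays.
With one net inversion, destructive interference in reflection requires 2 n t = m λ.
λ = 2 n t / m. The second-longest wavelength is m = 2: λ = 2 × 1.0 × 650 / 2.00 = 650 nm.

650 nm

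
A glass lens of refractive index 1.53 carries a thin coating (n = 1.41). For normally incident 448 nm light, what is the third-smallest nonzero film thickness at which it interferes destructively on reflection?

Ray reflecting at the top interface goes from n = 1.0 toward n = 1.41: a half-wave phase shift.
Bottom surface (1.41 → 1.53): reflection off a higher-index medium gives a half-wave phase shift.
The two reflections carry the same phase change, so no net offset.
So the condition for destructive reflection is 2 n t = (m + ½) λ.
The third-smallest nonzero thickness corresponds to m = 2: t = (m + ½) λ / (2 n) = 2.50 × 448 / (2 × 1.41) = 397 nm.

397 nm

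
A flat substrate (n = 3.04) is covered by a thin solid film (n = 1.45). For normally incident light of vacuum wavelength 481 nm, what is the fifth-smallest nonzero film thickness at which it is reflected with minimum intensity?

746 nm

Ray reflecting at the top interface goes from n = 1.0 toward n = 1.45: a half-wave phase shift.
Bottom surface (1.45 → 3.04): reflection off a higher-index medium gives a half-wave phase shift.
The two reflections carry the same phase change, so no net offset.
For weak reflection here: 2 n t = (m + ½) λ.
The fifth-smallest nonzero thickness corresponds to m = 4: t = (m + ½) λ / (2 n) = 4.50 × 481 / (2 × 1.45) = 746 nm.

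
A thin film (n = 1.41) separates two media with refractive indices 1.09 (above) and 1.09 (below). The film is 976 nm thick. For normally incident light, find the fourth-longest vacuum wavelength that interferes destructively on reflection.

Ray reflecting at the top interface goes from n = 1.09 toward n = 1.41: a half-wave phase shift.
Bottom surface (1.41 → 1.09): reflection off a lower-index medium gives no phase shift.
Net: one phase inversion between the two reflected rays.
For dark reflection here: 2 n t = m λ.
λ = 2 n t / m. The fourth-longest wavelength is m = 4: λ = 2 × 1.41 × 976 / 4.00 = 688 nm.

688 nm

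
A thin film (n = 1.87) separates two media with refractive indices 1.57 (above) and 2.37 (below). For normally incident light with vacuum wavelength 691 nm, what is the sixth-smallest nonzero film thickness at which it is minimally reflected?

1016 nm

Ray reflecting at the top interface goes from n = 1.57 toward n = 1.87: a half-wave phase shift.
Ray reflecting at the bottom interface goes from n = 1.87 toward n = 2.37: a half-wave phase shift.
The two reflections carry the same phase change, so no net offset.
With no net inversion, destructive interference in reflection requires 2 n t = (m + ½) λ.
The sixth-smallest nonzero thickness corresponds to m = 5: t = (m + ½) λ / (2 n) = 5.50 × 691 / (2 × 1.87) = 1016 nm.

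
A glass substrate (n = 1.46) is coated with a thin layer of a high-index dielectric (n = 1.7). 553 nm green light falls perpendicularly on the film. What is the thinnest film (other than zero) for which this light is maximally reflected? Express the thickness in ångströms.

813 Å

Top surface (1.0 → 1.7): reflection off a higher-index medium gives a half-wave phase shift.
Bottom surface (1.7 → 1.46): reflection off a lower-index medium gives no phase shift.
The two reflections differ by half a wavelength.
So the condition for constructive reflection is 2 n t = (m + ½) λ.
Minimum at m = 0: t = λ / (4 n) = 553 / (4 × 1.7) = 81.3 nm.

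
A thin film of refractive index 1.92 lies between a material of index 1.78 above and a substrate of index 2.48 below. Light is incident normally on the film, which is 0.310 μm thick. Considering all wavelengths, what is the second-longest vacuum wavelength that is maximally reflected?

595 nm

Top surface (1.78 → 1.92): reflection off a higher-index medium gives a half-wave phase shift.
Bottom surface (1.92 → 2.48): reflection off a higher-index medium gives a half-wave phase shift.
Net: no relative phase inversion (both shifts match).
For strong reflection here: 2 n t = m λ.
λ = 2 n t / m. The second-longest wavelength is m = 2: λ = 2 × 1.92 × 310 / 2.00 = 595 nm.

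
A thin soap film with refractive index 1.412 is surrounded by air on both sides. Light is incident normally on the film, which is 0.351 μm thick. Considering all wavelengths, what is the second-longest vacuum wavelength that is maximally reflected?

At the upper boundary (n = 1.0 to n = 1.412) the reflected ray undergoes a half-wave phase shift.
At the lower boundary (n = 1.412 to n = 1.0) the reflected ray undergoes no phase shift.
Exactly one π shift → a net half-wave offset.
So the condition for constructive reflection is 2 n t = (m + ½) λ.
λ = 2 n t / (m + ½). The second-longest wavelength is m = 1: λ = 2 × 1.412 × 351 / 1.50 = 661 nm.

661 nm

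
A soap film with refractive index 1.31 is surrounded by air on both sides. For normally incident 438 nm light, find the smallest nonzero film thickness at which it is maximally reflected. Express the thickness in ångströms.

836 Å

Ray reflecting at the top interface goes from n = 1.0 toward n = 1.31: a half-wave phase shift.
Ray reflecting at the bottom interface goes from n = 1.31 toward n = 1.0: no phase shift.
The two reflections differ by half a wavelength.
With one net inversion, constructive interference in reflection requires 2 n t = (m + ½) λ.
Minimum at m = 0: t = λ / (4 n) = 438 / (4 × 1.31) = 83.6 nm.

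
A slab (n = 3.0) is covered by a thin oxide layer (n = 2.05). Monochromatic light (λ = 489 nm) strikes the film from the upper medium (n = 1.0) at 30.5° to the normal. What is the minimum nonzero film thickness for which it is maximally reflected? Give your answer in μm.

0.123 μm

At the upper boundary (n = 1.0 to n = 2.05) the reflected ray undergoes a half-wave phase shift.
Bottom surface (2.05 → 3.0): reflection off a higher-index medium gives a half-wave phase shift.
The two reflections carry the same phase change, so no net offset.
With no net inversion, constructive interference in reflection requires 2 n t cos θ_r = m λ.
Snell's law: 1.0 sin 30.5° = 2.05 sin θ_r → sin θ_r = 0.248, cos θ_r = 0.969.
Minimum nonzero at m = 1: t = λ / (2 n cos θ_r) = 489 / (2 × 2.05 × 0.969) = 123 nm.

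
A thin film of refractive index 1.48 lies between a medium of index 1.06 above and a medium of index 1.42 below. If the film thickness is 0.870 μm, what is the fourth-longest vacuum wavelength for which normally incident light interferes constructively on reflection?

736 nm

Top surface (1.06 → 1.48): reflection off a higher-index medium gives a half-wave phase shift.
Bottom surface (1.48 → 1.42): reflection off a lower-index medium gives no phase shift.
The two reflections differ by half a wavelength.
For strong reflection here: 2 n t = (m + ½) λ.
λ = 2 n t / (m + ½). The fourth-longest wavelength is m = 3: λ = 2 × 1.48 × 870 / 3.50 = 736 nm.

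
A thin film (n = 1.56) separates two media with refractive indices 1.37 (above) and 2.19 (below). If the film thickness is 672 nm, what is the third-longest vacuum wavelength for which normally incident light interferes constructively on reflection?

699 nm

Ray reflecting at the top interface goes from n = 1.37 toward n = 1.56: a half-wave phase shift.
Ray reflecting at the bottom interface goes from n = 1.56 toward n = 2.19: a half-wave phase shift.
Zero or two π shifts → no net half-wave offset.
So the condition for constructive reflection is 2 n t = m λ.
λ = 2 n t / m. The third-longest wavelength is m = 3: λ = 2 × 1.56 × 672 / 3.00 = 699 nm.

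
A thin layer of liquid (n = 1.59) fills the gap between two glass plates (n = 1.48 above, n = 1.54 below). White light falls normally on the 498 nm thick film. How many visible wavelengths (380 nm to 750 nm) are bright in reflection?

2

Ray reflecting at the top interface goes from n = 1.48 toward n = 1.59: a half-wave phase shift.
At the lower boundary (n = 1.59 to n = 1.54) the reflected ray undergoes no phase shift.
The two reflections differ by half a wavelength.
For strong reflection here: 2 n t = (m + ½) λ.
λ = 2 n t / (m + ½) = 1584 / (m + ½) nm.
m=1: 1056 nm (IR); m=2: 633 nm (visible); m=3: 452 nm (visible); m=4: 352 nm (UV).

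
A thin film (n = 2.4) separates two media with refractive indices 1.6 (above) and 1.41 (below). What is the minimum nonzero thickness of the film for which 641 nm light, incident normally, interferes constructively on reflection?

Ray reflecting at the top interface goes from n = 1.6 toward n = 2.4: a half-wave phase shift.
At the lower boundary (n = 2.4 to n = 1.41) the reflected ray undergoes no phase shift.
Exactly one π shift → a net half-wave offset.
So the condition for constructive reflection is 2 n t = (m + ½) λ.
Minimum at m = 0: t = λ / (4 n) = 641 / (4 × 2.4) = 66.8 nm.

66.8 nm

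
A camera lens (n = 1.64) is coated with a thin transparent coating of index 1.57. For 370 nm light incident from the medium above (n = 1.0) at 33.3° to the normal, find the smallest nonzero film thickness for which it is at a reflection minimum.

62.9 nm

Ray reflecting at the top interface goes from n = 1.0 toward n = 1.57: a half-wave phase shift.
Bottom surface (1.57 → 1.64): reflection off a higher-index medium gives a half-wave phase shift.
Zero or two π shifts → no net half-wave offset.
For dark reflection here: 2 n t cos θ_r = (m + ½) λ.
Snell's law: 1.0 sin 33.3° = 1.57 sin θ_r → sin θ_r = 0.350, cos θ_r = 0.937.
Minimum at m = 0: t = λ / (4 n cos θ_r) = 370 / (4 × 1.57 × 0.937) = 62.9 nm.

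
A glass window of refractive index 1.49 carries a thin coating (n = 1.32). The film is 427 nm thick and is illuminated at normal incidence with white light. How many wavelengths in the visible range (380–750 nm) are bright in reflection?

1

Top surface (1.0 → 1.32): reflection off a higher-index medium gives a half-wave phase shift.
At the lower boundary (n = 1.32 to n = 1.49) the reflected ray undergoes a half-wave phase shift.
Net: no relative phase inversion (both shifts match).
So the condition for constructive reflection is 2 n t = m λ.
λ = 2 n t / m = 1127 / m nm.
m=1: 1127 nm (IR); m=2: 564 nm (visible); m=3: 376 nm (UV).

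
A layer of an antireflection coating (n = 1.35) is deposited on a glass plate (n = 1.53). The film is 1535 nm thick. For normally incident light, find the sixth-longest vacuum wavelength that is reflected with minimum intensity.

754 nm

Ray reflecting at the top interface goes from n = 1.0 toward n = 1.35: a half-wave phase shift.
Bottom surface (1.35 → 1.53): reflection off a higher-index medium gives a half-wave phase shift.
The two reflections carry the same phase change, so no net offset.
So the condition for destructive reflection is 2 n t = (m + ½) λ.
λ = 2 n t / (m + ½). The sixth-longest wavelength is m = 5: λ = 2 × 1.35 × 1535 / 5.50 = 754 nm.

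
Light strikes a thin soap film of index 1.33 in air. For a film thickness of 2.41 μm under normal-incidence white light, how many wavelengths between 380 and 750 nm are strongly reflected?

8

Top surface (1.0 → 1.33): reflection off a higher-index medium gives a half-wave phase shift.
At the lower boundary (n = 1.33 to n = 1.0) the reflected ray undergoes no phase shift.
The two reflections differ by half a wavelength.
For strong reflection here: 2 n t = (m + ½) λ.
λ = 2 n t / (m + ½) = 6411 / (m + ½) nm.
m=8: 754 nm (IR); m=9: 675 nm (visible); m=10: 611 nm (visible); m=11: 557 nm (visible); m=12: 513 nm (visible); m=13: 475 nm (visible); m=14: 442 nm (visible); m=15: 414 nm (visible); m=16: 389 nm (visible); m=17: 366 nm (UV).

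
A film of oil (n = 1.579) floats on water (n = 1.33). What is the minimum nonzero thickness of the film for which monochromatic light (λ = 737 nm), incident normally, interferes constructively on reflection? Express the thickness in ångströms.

Ray reflecting at the top interface goes from n = 1.0 toward n = 1.579: a half-wave phase shift.
At the lower boundary (n = 1.579 to n = 1.33) the reflected ray undergoes no phase shift.
Exactly one π shift → a net half-wave offset.
For bright reflection here: 2 n t = (m + ½) λ.
Minimum at m = 0: t = λ / (4 n) = 737 / (4 × 1.579) = 117 nm.

1167 Å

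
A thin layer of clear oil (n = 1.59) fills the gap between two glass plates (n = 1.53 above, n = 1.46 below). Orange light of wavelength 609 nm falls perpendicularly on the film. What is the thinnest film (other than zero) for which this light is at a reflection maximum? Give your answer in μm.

0.0958 μm

Ray reflecting at the top interface goes from n = 1.53 toward n = 1.59: a half-wave phase shift.
Ray reflecting at the bottom interface goes from n = 1.59 toward n = 1.46: no phase shift.
Exactly one π shift → a net half-wave offset.
For maximum reflection here: 2 n t = (m + ½) λ.
Minimum at m = 0: t = λ / (4 n) = 609 / (4 × 1.59) = 95.8 nm.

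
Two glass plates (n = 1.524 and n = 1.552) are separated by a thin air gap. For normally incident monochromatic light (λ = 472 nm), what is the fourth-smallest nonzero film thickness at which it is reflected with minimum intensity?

Top surface (1.524 → 1.0): reflection off a lower-index medium gives no phase shift.
Ray reflecting at the bottom interface goes from n = 1.0 toward n = 1.552: a half-wave phase shift.
Net: one phase inversion between the two reflected rays.
With one net inversion, destructive interference in reflection requires 2 n t = m λ.
The fourth-smallest nonzero thickness corresponds to m = 4: t = m λ / (2 n) = 4.00 × 472 / (2 × 1.0) = 944 nm.

944 nm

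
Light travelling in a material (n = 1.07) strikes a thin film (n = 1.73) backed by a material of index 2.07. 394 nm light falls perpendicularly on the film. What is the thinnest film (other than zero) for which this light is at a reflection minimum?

Top surface (1.07 → 1.73): reflection off a higher-index medium gives a half-wave phase shift.
Ray reflecting at the bottom interface goes from n = 1.73 toward n = 2.07: a half-wave phase shift.
Zero or two π shifts → no net half-wave offset.
For minimum reflection here: 2 n t = (m + ½) λ.
Minimum at m = 0: t = λ / (4 n) = 394 / (4 × 1.73) = 56.9 nm.

56.9 nm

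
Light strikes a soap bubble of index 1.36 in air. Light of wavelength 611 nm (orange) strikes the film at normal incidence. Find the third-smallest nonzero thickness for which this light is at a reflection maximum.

562 nm

Top surface (1.0 → 1.36): reflection off a higher-index medium gives a half-wave phase shift.
Ray reflecting at the bottom interface goes from n = 1.36 toward n = 1.0: no phase shift.
The two reflections differ by half a wavelength.
With one net inversion, constructive interference in reflection requires 2 n t = (m + ½) λ.
The third-smallest nonzero thickness corresponds to m = 2: t = (m + ½) λ / (2 n) = 2.50 × 611 / (2 × 1.36) = 562 nm.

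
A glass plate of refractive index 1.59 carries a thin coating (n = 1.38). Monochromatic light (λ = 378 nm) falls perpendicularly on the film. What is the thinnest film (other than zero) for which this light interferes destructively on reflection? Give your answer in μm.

Ray reflecting at the top interface goes from n = 1.0 toward n = 1.38: a half-wave phase shift.
At the lower boundary (n = 1.38 to n = 1.59) the reflected ray undergoes a half-wave phase shift.
Zero or two π shifts → no net half-wave offset.
So the condition for destructive reflection is 2 n t = (m + ½) λ.
Minimum at m = 0: t = λ / (4 n) = 378 / (4 × 1.38) = 68.5 nm.

0.0685 μm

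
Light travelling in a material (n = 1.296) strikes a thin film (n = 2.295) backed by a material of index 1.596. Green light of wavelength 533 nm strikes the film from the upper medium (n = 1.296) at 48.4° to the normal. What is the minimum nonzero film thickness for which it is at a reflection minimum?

128 nm

Ray reflecting at the top interface goes from n = 1.296 toward n = 2.295: a half-wave phase shift.
At the lower boundary (n = 2.295 to n = 1.596) the reflected ray undergoes no phase shift.
Exactly one π shift → a net half-wave offset.
So the condition for destructive reflection is 2 n t cos θ_r = m λ.
Snell's law: 1.296 sin 48.4° = 2.295 sin θ_r → sin θ_r = 0.422, cos θ_r = 0.906.
Minimum nonzero at m = 1: t = λ / (2 n cos θ_r) = 533 / (2 × 2.295 × 0.906) = 128 nm.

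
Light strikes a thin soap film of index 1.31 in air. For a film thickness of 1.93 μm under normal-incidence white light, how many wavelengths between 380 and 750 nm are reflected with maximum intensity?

Top surface (1.0 → 1.31): reflection off a higher-index medium gives a half-wave phase shift.
Ray reflecting at the bottom interface goes from n = 1.31 toward n = 1.0: no phase shift.
Exactly one π shift → a net half-wave offset.
So the condition for constructive reflection is 2 n t = (m + ½) λ.
λ = 2 n t / (m + ½) = 5057 / (m + ½) nm.
m=6: 778 nm (IR); m=7: 674 nm (visible); m=8: 595 nm (visible); m=9: 532 nm (visible); m=10: 482 nm (visible); m=11: 440 nm (visible); m=12: 405 nm (visible); m=13: 375 nm (UV).

6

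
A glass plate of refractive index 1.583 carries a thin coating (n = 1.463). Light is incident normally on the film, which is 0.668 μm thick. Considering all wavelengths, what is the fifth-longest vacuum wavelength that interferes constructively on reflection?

391 nm

Ray reflecting at the top interface goes from n = 1.0 toward n = 1.463: a half-wave phase shift.
At the lower boundary (n = 1.463 to n = 1.583) the reflected ray undergoes a half-wave phase shift.
Net: no relative phase inversion (both shifts match).
For strong reflection here: 2 n t = m λ.
λ = 2 n t / m. The fifth-longest wavelength is m = 5: λ = 2 × 1.463 × 668 / 5.00 = 391 nm.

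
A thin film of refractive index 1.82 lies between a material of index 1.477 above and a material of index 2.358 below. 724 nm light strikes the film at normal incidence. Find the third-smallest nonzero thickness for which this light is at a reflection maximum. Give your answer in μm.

0.597 μm

At the upper boundary (n = 1.477 to n = 1.82) the reflected ray undergoes a half-wave phase shift.
Bottom surface (1.82 → 2.358): reflection off a higher-index medium gives a half-wave phase shift.
The two reflections carry the same phase change, so no net offset.
For strong reflection here: 2 n t = m λ.
The third-smallest nonzero thickness corresponds to m = 3: t = m λ / (2 n) = 3.00 × 724 / (2 × 1.82) = 597 nm.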